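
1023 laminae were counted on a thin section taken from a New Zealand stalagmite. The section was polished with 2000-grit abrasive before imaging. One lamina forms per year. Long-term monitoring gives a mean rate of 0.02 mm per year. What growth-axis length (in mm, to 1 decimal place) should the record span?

The record spans 1023 years at 0.02 mm per year.
1023 years at 0.02 mm/year gives 0.02 × 1023 = 20.5 mm.

20.5 mm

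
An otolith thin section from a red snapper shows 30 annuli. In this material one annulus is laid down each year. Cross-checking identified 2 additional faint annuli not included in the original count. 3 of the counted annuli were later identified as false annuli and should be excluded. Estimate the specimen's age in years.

After corrections the count is 30 − 3 + 2 = 29 annuli.
With a one-to-one annulus periodicity this is 29 years.

29 years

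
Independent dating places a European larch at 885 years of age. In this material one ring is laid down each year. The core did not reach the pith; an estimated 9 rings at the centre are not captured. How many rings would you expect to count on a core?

At one ring per year, 885 years correspond to 885 rings.
Less the 9 uncaptured rings: 885 − 9 = 876.

876 rings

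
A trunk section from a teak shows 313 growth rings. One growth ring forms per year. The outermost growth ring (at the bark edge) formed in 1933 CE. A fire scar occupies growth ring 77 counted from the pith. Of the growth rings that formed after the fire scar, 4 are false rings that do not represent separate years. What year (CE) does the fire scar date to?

313 − 77 = 236 growth rings lie beyond the fire scar toward the bark edge.
236 − 4 false = 232 true growth rings after the fire scar.
The growth ring at the bark edge is 1933 CE, so the fire scar dates to 1933 − 232 = 1701 CE.

1701 CE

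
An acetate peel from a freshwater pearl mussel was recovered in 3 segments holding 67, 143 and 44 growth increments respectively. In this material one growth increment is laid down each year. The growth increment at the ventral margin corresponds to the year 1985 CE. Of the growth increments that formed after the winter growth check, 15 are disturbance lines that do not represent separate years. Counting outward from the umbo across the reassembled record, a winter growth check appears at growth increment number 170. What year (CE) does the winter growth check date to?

Total growth increments = 67 + 143 + 44 = 254.
The winter growth check sits at growth increment 170 from the umbo, so 254 − 170 = 84 growth increments formed after it.
Excluding 15 false growth increments: 84 − 15 = 69.
The growth increment at the ventral margin is 1985 CE, so the winter growth check dates to 1985 − 69 = 1916 CE.

1916 CE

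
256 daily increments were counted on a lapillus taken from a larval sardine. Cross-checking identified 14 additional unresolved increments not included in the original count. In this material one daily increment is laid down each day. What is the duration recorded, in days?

270 days

True daily increment count = 256 + 14 = 270.
One daily increment per day makes the duration 270 days.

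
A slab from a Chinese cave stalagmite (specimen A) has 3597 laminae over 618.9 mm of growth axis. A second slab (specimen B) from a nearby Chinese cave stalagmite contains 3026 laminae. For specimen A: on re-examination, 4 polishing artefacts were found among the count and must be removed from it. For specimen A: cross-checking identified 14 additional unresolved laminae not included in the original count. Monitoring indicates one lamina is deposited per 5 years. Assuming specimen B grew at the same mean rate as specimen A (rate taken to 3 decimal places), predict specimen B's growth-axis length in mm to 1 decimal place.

Specimen A: correcting the raw count gives 3597 − 4 + 14 = 3607 true laminae.
Specimen A: multiplying by 5 years per lamina: 3607 × 5 = 18035 years.
A: Extension rate ≈ 618.9 / 18035 = 0.034 mm/yr.
Specimen B: 3026 laminae at 5 years each span 3026 × 5 = 15130 years. For B, 0.034 mm/year × 15130 years = 514.4 mm.

514.4 mm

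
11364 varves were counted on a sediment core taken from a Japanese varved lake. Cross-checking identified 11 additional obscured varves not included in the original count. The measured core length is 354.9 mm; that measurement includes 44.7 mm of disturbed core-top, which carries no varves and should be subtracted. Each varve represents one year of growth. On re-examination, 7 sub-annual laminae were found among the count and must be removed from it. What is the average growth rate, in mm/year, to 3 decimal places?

After corrections the count is 11364 − 7 + 11 = 11368 varves.
The growth record spans 354.9 − 44.7 = 310.2 mm.
Extension rate ≈ 310.2 / 11368 = 0.027 mm/year.

0.027 mm/year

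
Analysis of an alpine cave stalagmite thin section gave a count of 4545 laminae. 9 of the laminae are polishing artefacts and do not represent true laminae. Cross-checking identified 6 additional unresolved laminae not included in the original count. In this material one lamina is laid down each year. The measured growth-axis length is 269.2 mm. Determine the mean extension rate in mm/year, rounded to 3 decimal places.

After corrections the count is 4545 − 9 + 6 = 4542 laminae.
269.2 mm over 4542 years gives 269.2 / 4542 ≈ 0.059 mm/year.

0.059 mm/year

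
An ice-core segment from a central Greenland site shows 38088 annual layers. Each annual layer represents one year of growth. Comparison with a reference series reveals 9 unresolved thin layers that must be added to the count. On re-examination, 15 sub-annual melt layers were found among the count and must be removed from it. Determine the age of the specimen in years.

Adjusted count: 38088 − 15 + 9 = 38082 annual layers.
With a one-to-one annual layer periodicity this is 38082 years.

38082 years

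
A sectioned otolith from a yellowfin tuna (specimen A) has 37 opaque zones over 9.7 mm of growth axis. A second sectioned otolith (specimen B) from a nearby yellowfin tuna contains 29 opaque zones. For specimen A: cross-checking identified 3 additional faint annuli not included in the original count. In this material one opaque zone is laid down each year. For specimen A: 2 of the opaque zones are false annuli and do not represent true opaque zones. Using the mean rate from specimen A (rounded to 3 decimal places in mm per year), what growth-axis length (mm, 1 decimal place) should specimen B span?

Specimen A: after corrections the count is 37 − 2 + 3 = 38 opaque zones.
A: Extension rate ≈ 9.7 / 38 = 0.255 mm/yr.
B's length ≈ 0.255 × 29 = 7.4 mm.

7.4 mm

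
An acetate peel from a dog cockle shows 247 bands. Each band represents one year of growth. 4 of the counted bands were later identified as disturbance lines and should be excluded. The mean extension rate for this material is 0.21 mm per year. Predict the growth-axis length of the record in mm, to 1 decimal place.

51.0 mm

Adjusted count: 247 − 4 = 243 bands.
Predicted length = 0.21 mm/year × 243 years = 51.0 mm.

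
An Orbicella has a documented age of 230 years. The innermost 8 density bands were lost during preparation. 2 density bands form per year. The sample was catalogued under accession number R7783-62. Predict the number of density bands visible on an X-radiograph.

452 density bands

With 2 density bands per year, 230 years would produce 230 × 2 = 460 density bands.
Subtracting the 8 density bands not captured gives 460 − 8 = 452 density bands in the record.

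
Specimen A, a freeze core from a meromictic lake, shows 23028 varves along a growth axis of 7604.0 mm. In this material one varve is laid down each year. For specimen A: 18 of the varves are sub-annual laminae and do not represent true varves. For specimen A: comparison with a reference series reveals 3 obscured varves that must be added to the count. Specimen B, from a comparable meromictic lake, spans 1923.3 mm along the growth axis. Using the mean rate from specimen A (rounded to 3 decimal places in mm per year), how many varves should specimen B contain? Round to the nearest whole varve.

Specimen A: adjusted count: 23028 − 18 + 3 = 23013 varves.
A: Mean rate = 7604.0 mm / 23013 years ≈ 0.330 mm per year.
For B, 1923.3 / 0.330 = 5828.18 years ≈ 5828 varves.

5828 varves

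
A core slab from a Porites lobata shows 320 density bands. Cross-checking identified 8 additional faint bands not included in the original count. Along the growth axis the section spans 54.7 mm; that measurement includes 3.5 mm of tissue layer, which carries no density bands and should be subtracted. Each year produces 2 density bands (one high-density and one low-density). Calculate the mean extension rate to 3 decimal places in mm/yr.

After corrections the count is 320 + 8 = 328 density bands.
Dividing by 2 density bands per year: 328 / 2 = 164 years.
Net length = 54.7 − 3.5 = 51.2 mm.
Extension rate ≈ 51.2 / 164 = 0.312 mm/yr.

0.312 mm/yr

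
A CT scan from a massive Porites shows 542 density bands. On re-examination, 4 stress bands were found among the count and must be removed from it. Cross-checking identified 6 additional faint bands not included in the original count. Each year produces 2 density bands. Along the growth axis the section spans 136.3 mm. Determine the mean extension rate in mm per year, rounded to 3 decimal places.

Adjusted count: 542 − 4 + 6 = 544 density bands.
544 density bands at 2 per year is 544 / 2 = 272 years.
136.3 mm over 272 years gives 136.3 / 272 ≈ 0.501 mm per year.

0.501 mm per year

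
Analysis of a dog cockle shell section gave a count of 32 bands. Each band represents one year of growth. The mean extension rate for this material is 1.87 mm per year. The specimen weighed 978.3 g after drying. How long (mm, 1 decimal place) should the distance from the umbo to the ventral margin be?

59.8 mm

The record spans 32 years at 1.87 mm per year.
Length ≈ 1.87 × 32 = 59.8 mm.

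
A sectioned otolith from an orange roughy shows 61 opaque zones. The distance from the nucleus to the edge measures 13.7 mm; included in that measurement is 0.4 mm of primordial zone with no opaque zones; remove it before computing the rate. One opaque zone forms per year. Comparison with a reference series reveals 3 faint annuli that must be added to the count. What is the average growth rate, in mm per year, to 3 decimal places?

0.208 mm per year

After corrections the count is 61 + 3 = 64 opaque zones.
Removing the 0.4 mm offcut leaves 13.7 − 0.4 = 13.3 mm.
Mean rate = 13.3 mm / 64 years ≈ 0.208 mm per year.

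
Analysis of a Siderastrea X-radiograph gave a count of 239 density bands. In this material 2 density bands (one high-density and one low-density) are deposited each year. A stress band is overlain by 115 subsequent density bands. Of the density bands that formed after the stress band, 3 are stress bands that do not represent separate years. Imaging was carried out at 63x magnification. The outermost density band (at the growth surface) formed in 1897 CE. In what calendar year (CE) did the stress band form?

115 density bands formed after the stress band.
115 − 3 false = 112 true density bands after the stress band.
Dividing by 2 density bands per year: 112 / 2 = 56 years.
The density band at the growth surface is 1897 CE, so the stress band dates to 1897 − 56 = 1841 CE.

1841 CE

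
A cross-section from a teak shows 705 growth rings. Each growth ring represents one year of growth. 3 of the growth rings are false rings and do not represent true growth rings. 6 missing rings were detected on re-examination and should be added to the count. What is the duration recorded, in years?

708 yr

Adjusted count: 705 − 3 + 6 = 708 growth rings.
At one growth ring per year, that is 708 years.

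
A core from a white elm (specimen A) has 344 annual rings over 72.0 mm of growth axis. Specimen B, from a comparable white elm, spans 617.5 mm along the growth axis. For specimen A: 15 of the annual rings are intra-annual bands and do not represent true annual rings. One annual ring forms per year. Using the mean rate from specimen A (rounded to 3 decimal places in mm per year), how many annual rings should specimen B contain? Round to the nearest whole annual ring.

Specimen A: true annual ring count = 344 − 15 = 329.
A: Mean rate = 72.0 mm / 329 years ≈ 0.219 mm/yr.
B spans 617.5 / 0.219 = 2819.63 years ≈ 2820 annual rings.

2820 annual rings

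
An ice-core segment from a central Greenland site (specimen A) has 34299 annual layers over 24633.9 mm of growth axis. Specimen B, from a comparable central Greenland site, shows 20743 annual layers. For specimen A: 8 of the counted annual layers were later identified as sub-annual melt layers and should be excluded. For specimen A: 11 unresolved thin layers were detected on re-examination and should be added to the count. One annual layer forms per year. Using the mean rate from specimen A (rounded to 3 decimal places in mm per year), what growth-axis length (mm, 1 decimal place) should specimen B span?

14893.5 mm

Specimen A: correcting the raw count gives 34299 − 8 + 11 = 34302 true annual layers.
A: Extension rate ≈ 24633.9 / 34302 = 0.718 mm/yr.
Length of B = 0.718 × 20743 = 14893.5 mm.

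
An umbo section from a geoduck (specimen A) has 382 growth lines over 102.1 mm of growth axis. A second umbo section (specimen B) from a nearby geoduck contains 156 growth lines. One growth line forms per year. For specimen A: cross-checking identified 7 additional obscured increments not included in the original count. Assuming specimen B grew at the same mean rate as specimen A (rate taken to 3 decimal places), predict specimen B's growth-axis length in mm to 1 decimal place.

Specimen A: after corrections the count is 382 + 7 = 389 growth lines.
A: Mean rate = 102.1 mm / 389 years ≈ 0.262 mm per year.
B's length ≈ 0.262 × 156 = 40.9 mm.

40.9 mm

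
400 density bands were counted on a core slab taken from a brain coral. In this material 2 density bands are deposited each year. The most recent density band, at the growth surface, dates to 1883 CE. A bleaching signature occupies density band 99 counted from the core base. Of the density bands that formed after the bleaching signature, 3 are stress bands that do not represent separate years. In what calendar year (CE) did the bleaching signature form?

400 − 99 = 301 density bands lie beyond the bleaching signature toward the growth surface.
Excluding 3 false density bands: 301 − 3 = 298.
Dividing by 2 density bands per year: 298 / 2 = 149 years.
The density band at the growth surface is 1883 CE, so the bleaching signature dates to 1883 − 149 = 1734 CE.

1734 CE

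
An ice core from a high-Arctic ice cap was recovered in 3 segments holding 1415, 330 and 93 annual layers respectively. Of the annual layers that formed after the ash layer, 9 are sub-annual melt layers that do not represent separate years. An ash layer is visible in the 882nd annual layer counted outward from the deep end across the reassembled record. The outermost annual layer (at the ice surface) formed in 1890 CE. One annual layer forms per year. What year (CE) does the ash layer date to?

943 CE

Total annual layers = 1415 + 330 + 93 = 1838.
The ash layer sits at annual layer 882 from the deep end, so 1838 − 882 = 956 annual layers formed after it.
Removing the 9 false annual layers leaves 956 − 9 = 947 true annual layers beyond the ash layer.
The annual layer at the ice surface is 1890 CE, so the ash layer dates to 1890 − 947 = 943 CE.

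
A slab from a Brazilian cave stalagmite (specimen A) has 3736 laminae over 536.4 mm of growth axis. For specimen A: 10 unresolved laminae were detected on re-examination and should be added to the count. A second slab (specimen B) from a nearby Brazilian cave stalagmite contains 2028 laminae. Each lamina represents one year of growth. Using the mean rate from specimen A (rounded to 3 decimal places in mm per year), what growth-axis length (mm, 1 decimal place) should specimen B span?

Specimen A: adjusted count: 3736 + 10 = 3746 laminae.
A: 536.4 mm over 3746 years gives 536.4 / 3746 ≈ 0.143 mm per year.
Length of B = 0.143 × 2028 = 290.0 mm.

290.0 mm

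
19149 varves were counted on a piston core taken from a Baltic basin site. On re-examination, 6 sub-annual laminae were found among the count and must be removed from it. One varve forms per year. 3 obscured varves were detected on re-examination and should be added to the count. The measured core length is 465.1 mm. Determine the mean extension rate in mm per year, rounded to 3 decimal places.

0.024 mm per year

After corrections the count is 19149 − 6 + 3 = 19146 varves.
465.1 mm over 19146 years gives 465.1 / 19146 ≈ 0.024 mm per year.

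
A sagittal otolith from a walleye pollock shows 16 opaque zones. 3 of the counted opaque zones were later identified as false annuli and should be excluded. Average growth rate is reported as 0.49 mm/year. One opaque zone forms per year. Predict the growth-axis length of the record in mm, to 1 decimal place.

6.4 mm

True opaque zone count = 16 − 3 = 13.
Length ≈ 0.49 × 13 = 6.4 mm.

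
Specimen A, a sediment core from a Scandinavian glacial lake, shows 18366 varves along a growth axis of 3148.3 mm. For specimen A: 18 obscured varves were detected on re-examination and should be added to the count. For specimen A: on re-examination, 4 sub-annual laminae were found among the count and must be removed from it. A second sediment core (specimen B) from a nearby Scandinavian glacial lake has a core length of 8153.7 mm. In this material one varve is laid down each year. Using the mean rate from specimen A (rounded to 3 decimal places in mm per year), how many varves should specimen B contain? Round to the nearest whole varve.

Specimen A: correcting the raw count gives 18366 − 4 + 18 = 18380 true varves.
A: Mean rate = 3148.3 mm / 18380 years ≈ 0.171 mm per year.
Specimen B: 8153.7 mm / 0.171 mm per year = 47682.46 years ≈ 47682 varves.

47682 varves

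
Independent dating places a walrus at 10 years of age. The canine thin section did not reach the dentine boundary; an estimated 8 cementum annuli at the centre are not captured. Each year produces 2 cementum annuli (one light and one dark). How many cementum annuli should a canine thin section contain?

12 cementum annuli

Expected cementum annuli: 10 × 2 = 20.
Subtracting the 8 cementum annuli not captured gives 20 − 8 = 12 cementum annuli in the record.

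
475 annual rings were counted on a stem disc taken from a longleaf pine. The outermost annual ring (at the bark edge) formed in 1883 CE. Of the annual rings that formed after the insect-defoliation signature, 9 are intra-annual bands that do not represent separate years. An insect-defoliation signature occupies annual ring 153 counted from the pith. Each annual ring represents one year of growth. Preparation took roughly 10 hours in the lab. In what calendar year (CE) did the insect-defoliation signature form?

1570 CE

Between annual ring 153 and the bark edge there are 475 − 153 = 322 annual rings.
322 − 9 false = 313 true annual rings after the insect-defoliation signature.
1883 − 313 = 1570 CE.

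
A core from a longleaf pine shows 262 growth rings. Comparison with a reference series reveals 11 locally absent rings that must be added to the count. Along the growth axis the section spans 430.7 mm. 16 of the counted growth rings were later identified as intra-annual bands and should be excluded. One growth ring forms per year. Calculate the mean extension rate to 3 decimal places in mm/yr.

1.676 mm/yr

Adjusted count: 262 − 16 + 11 = 257 growth rings.
Extension rate ≈ 430.7 / 257 = 1.676 mm/yr.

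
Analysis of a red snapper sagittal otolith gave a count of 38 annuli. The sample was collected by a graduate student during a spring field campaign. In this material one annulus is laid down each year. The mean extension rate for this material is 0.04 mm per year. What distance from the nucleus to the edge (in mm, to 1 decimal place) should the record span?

1.5 mm

38 years of growth are recorded.
Predicted length = 0.04 mm/year × 38 years = 1.5 mm.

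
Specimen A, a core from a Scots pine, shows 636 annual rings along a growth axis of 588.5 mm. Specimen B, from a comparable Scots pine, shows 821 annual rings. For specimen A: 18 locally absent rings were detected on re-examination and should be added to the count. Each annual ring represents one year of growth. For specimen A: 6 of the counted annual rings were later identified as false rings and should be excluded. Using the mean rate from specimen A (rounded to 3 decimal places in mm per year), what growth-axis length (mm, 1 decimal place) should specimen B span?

Specimen A: true annual ring count = 636 − 6 + 18 = 648.
A: 588.5 mm over 648 years gives 588.5 / 648 ≈ 0.908 mm per year.
Length of B = 0.908 × 821 = 745.5 mm.

745.5 mm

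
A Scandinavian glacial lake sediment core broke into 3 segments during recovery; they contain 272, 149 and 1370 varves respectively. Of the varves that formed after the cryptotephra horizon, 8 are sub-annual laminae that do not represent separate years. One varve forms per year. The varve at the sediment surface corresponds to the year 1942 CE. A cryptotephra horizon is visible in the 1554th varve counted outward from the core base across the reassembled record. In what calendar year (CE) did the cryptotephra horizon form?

Total varves = 272 + 149 + 1370 = 1791.
Between varve 1554 and the sediment surface there are 1791 − 1554 = 237 varves.
Excluding 8 false varves: 237 − 8 = 229.
Counting back 229 years from 1942 CE places the cryptotephra horizon in 1942 − 229 = 1713 CE.

1713 CE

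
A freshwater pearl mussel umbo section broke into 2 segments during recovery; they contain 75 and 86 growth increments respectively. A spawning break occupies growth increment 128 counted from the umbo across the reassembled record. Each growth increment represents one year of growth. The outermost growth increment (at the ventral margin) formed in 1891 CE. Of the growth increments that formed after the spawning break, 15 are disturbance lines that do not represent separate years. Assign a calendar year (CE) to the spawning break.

1873 CE

Total growth increments = 75 + 86 = 161.
The spawning break sits at growth increment 128 from the umbo, so 161 − 128 = 33 growth increments formed after it.
Excluding 15 false growth increments: 33 − 15 = 18.
Counting back 18 years from 1891 CE places the spawning break in 1891 − 18 = 1873 CE.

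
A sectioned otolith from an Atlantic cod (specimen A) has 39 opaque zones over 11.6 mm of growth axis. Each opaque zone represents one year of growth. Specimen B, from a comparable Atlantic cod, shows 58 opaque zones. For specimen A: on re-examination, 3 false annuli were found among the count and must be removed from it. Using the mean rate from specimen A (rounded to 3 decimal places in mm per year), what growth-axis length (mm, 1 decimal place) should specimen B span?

Specimen A: true opaque zone count = 39 − 3 = 36.
A: 11.6 mm over 36 years gives 11.6 / 36 ≈ 0.322 mm per year.
Length of B = 0.322 × 58 = 18.7 mm.

18.7 mm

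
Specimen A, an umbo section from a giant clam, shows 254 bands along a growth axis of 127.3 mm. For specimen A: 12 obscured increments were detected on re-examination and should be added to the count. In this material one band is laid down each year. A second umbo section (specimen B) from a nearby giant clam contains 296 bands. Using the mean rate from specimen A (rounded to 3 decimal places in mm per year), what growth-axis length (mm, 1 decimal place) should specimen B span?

Specimen A: adjusted count: 254 + 12 = 266 bands.
A: Extension rate ≈ 127.3 / 266 = 0.479 mm/yr.
Length of B = 0.479 × 296 = 141.8 mm.

141.8 mm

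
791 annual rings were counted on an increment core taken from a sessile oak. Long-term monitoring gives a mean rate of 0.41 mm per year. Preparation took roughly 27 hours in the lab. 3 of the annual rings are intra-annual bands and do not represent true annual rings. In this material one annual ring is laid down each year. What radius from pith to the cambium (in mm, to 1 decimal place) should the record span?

Adjusted count: 791 − 3 = 788 annual rings.
Length ≈ 0.41 × 788 = 323.1 mm.

323.1 mm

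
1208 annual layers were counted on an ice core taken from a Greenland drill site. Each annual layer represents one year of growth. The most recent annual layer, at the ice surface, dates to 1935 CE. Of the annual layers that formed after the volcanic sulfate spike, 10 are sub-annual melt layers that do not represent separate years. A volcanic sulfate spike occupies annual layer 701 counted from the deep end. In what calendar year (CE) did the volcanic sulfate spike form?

1438 CE

1208 − 701 = 507 annual layers lie beyond the volcanic sulfate spike toward the ice surface.
Excluding 10 false annual layers: 507 − 10 = 497.
The annual layer at the ice surface is 1935 CE, so the volcanic sulfate spike dates to 1935 − 497 = 1438 CE.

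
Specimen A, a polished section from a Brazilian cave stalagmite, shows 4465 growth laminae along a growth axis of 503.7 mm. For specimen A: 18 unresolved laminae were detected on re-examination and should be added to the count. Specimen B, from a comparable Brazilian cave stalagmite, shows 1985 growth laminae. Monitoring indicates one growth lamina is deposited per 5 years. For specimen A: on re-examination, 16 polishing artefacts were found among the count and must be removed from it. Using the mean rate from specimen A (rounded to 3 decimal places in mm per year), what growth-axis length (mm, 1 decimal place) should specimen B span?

Specimen A: after corrections the count is 4465 − 16 + 18 = 4467 growth laminae.
Specimen A: 4467 growth laminae at 5 years each span 4467 × 5 = 22335 years.
A: 503.7 mm over 22335 years gives 503.7 / 22335 ≈ 0.023 mm/year.
Specimen B: 1985 growth laminae at 5 years each span 1985 × 5 = 9925 years. B's length ≈ 0.023 × 9925 = 228.3 mm.

228.3 mm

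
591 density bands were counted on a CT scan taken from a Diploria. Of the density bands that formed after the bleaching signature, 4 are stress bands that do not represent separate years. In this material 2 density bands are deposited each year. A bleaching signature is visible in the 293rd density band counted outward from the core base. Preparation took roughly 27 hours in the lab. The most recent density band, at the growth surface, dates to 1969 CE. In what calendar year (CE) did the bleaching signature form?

The bleaching signature sits at density band 293 from the core base, so 591 − 293 = 298 density bands formed after it.
Excluding 4 false density bands: 298 − 4 = 294.
294 density bands at 2 per year is 294 / 2 = 147 years.
1969 − 147 = 1822 CE.

1822 CE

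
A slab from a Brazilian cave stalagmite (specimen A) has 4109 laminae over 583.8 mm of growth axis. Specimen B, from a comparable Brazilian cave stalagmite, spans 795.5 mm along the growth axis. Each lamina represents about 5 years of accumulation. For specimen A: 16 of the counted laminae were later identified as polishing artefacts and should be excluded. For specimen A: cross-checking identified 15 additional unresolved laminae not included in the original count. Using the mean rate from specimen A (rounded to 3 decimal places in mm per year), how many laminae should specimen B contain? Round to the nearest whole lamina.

5682 laminae

Specimen A: after corrections the count is 4109 − 16 + 15 = 4108 laminae.
Specimen A: at 5 years per lamina, 4108 × 5 = 20540 years.
A: Extension rate ≈ 583.8 / 20540 = 0.028 mm/year.
Specimen B: 795.5 mm / 0.028 mm per year = 28410.71 years; at 5 years per lamina that is 28410.71 / 5 ≈ 5682 laminae.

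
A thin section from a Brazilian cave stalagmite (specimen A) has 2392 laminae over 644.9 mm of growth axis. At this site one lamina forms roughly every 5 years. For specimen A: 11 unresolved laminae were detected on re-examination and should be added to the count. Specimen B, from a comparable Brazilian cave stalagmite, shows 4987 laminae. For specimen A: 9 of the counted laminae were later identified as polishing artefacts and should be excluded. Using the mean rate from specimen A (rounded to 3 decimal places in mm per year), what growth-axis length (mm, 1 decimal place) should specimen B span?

1346.5 mm

Specimen A: correcting the raw count gives 2392 − 9 + 11 = 2394 true laminae.
Specimen A: multiplying by 5 years per lamina: 2394 × 5 = 11970 years.
A: 644.9 mm over 11970 years gives 644.9 / 11970 ≈ 0.054 mm/year.
Specimen B: at 5 years per lamina, 4987 × 5 = 24935 years. For B, 0.054 mm/year × 24935 years = 1346.5 mm.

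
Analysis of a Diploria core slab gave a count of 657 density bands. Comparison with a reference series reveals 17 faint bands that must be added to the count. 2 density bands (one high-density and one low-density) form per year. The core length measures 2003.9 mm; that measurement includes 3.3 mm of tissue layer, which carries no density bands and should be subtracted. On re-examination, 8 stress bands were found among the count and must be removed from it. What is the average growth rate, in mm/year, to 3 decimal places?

6.008 mm/year

Adjusted count: 657 − 8 + 17 = 666 density bands.
With 2 density bands per year, 666 / 2 = 333 years.
Removing the 3.3 mm offcut leaves 2003.9 − 3.3 = 2000.6 mm.
2000.6 mm over 333 years gives 2000.6 / 333 ≈ 6.008 mm/year.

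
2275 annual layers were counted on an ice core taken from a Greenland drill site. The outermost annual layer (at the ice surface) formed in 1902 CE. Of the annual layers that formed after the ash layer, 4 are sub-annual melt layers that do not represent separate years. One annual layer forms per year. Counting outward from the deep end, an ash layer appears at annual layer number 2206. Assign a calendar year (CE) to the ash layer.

1837 CE

2275 − 2206 = 69 annual layers lie beyond the ash layer toward the ice surface.
69 − 4 false = 65 true annual layers after the ash layer.
The annual layer at the ice surface is 1902 CE, so the ash layer dates to 1902 − 65 = 1837 CE.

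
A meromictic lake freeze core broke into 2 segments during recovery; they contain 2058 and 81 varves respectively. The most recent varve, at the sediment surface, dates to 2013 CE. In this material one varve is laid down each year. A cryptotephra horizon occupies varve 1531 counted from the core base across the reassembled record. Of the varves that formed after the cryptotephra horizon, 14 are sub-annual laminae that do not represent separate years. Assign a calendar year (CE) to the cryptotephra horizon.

Total varves = 2058 + 81 = 2139.
2139 − 1531 = 608 varves lie beyond the cryptotephra horizon toward the sediment surface.
608 − 14 false = 594 true varves after the cryptotephra horizon.
Counting back 594 years from 2013 CE places the cryptotephra horizon in 2013 − 594 = 1419 CE.

1419 CE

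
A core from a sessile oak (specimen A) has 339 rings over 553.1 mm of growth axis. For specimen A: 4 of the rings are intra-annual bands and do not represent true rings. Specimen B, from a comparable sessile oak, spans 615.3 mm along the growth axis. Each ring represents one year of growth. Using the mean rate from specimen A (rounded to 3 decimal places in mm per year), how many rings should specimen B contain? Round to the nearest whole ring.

Specimen A: after corrections the count is 339 − 4 = 335 rings.
A: Mean rate = 553.1 mm / 335 years ≈ 1.651 mm/year.
B spans 615.3 / 1.651 = 372.68 years ≈ 373 rings.

373 rings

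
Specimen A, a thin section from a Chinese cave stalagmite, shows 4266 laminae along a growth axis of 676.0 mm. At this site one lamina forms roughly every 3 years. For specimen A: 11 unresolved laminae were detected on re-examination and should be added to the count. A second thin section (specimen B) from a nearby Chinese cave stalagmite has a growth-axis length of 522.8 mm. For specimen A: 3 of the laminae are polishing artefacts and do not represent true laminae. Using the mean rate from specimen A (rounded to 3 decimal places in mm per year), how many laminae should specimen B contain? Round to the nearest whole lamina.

Specimen A: true lamina count = 4266 − 3 + 11 = 4274.
Specimen A: multiplying by 3 years per lamina: 4274 × 3 = 12822 years.
A: 676.0 mm over 12822 years gives 676.0 / 12822 ≈ 0.053 mm per year.
Specimen B: 522.8 mm / 0.053 mm per year = 9864.15 years; at 3 years per lamina that is 9864.15 / 3 ≈ 3288 laminae.

3288 laminae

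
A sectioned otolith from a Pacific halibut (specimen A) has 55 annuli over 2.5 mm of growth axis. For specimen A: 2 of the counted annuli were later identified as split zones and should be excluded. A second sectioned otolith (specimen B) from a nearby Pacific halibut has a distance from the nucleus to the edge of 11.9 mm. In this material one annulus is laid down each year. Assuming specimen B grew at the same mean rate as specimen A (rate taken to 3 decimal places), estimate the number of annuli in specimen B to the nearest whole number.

253 annuli

Specimen A: adjusted count: 55 − 2 = 53 annuli.
A: Mean rate = 2.5 mm / 53 years ≈ 0.047 mm/yr.
Specimen B: 11.9 mm / 0.047 mm per year = 253.19 years ≈ 253 annuli.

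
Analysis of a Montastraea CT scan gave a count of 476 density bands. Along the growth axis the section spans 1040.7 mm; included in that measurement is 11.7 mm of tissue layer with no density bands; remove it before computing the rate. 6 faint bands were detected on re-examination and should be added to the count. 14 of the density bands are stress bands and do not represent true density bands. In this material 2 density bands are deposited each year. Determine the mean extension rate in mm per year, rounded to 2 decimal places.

4.40 mm per year

Correcting the raw count gives 476 − 14 + 6 = 468 true density bands.
468 density bands at 2 per year is 468 / 2 = 234 years.
The growth record spans 1040.7 − 11.7 = 1029.0 mm.
Mean rate = 1029.0 mm / 234 years ≈ 4.40 mm per year.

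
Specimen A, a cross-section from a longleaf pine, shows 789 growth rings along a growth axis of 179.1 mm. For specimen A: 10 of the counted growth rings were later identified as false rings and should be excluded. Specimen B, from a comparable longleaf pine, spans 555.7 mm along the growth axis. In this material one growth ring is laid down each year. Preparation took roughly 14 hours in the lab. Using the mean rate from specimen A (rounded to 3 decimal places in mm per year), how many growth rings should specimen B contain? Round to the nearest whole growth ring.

Specimen A: true growth ring count = 789 − 10 = 779.
A: Extension rate ≈ 179.1 / 779 = 0.230 mm per year.
Specimen B: 555.7 mm / 0.230 mm per year = 2416.09 years ≈ 2416 growth rings.

2416 growth rings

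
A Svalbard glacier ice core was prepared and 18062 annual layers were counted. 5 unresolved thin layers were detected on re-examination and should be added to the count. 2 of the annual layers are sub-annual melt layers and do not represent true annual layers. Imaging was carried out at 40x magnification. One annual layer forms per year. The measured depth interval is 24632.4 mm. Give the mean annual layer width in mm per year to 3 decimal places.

1.364 mm per year

Adjusted count: 18062 − 2 + 5 = 18065 annual layers.
24632.4 mm over 18065 years gives 24632.4 / 18065 ≈ 1.364 mm per year.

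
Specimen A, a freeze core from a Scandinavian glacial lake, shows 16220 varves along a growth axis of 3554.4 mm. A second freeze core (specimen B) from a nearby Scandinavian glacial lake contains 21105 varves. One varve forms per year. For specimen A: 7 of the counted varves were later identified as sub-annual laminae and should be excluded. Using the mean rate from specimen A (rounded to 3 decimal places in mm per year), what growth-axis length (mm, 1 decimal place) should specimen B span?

Specimen A: correcting the raw count gives 16220 − 7 = 16213 true varves.
A: 3554.4 mm over 16213 years gives 3554.4 / 16213 ≈ 0.219 mm/yr.
Length of B = 0.219 × 21105 = 4622.0 mm.

4622.0 mm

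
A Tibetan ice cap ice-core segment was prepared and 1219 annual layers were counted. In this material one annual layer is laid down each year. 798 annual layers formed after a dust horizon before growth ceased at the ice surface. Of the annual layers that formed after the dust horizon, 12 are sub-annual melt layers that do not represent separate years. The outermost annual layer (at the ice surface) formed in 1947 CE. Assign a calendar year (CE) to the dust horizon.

1161 CE

There are 798 annual layers younger than the dust horizon.
Excluding 12 false annual layers: 798 − 12 = 786.
Counting back 786 years from 1947 CE places the dust horizon in 1947 − 786 = 1161 CE.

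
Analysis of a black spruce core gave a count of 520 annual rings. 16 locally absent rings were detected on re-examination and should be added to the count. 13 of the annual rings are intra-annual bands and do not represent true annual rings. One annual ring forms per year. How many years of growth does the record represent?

True annual ring count = 520 − 13 + 16 = 523.
At one annual ring per year, that is 523 years.

523 years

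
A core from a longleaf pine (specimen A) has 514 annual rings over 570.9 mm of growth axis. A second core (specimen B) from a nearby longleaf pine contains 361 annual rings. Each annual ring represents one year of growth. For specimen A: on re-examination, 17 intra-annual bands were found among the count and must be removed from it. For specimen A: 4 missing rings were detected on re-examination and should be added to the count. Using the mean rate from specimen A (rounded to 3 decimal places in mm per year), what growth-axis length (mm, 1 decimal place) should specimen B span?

Specimen A: adjusted count: 514 − 17 + 4 = 501 annual rings.
A: Mean rate = 570.9 mm / 501 years ≈ 1.140 mm/year.
Length of B = 1.140 × 361 = 411.5 mm.

411.5 mm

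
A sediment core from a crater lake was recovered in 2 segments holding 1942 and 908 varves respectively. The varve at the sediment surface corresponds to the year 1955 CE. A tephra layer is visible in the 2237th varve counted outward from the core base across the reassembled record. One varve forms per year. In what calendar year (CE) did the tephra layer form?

Total varves = 1942 + 908 = 2850.
2850 − 2237 = 613 varves lie beyond the tephra layer toward the sediment surface.
The varve at the sediment surface is 1955 CE, so the tephra layer dates to 1955 − 613 = 1342 CE.

1342 CE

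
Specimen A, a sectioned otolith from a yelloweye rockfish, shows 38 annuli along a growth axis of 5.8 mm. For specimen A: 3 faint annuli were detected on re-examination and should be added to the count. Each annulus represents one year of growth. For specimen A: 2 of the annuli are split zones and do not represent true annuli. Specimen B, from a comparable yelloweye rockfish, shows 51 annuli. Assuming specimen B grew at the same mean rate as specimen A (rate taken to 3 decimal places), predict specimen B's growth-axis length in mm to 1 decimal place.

Specimen A: correcting the raw count gives 38 − 2 + 3 = 39 true annuli.
A: 5.8 mm over 39 years gives 5.8 / 39 ≈ 0.149 mm/yr.
For B, 0.149 mm/year × 51 years = 7.6 mm.

7.6 mm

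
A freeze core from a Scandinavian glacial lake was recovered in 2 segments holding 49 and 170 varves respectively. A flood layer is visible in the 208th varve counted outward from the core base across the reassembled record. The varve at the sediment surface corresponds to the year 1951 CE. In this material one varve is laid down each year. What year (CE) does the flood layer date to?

Total varves = 49 + 170 = 219.
The flood layer sits at varve 208 from the core base, so 219 − 208 = 11 varves formed after it.
The varve at the sediment surface is 1951 CE, so the flood layer dates to 1951 − 11 = 1940 CE.

1940 CE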